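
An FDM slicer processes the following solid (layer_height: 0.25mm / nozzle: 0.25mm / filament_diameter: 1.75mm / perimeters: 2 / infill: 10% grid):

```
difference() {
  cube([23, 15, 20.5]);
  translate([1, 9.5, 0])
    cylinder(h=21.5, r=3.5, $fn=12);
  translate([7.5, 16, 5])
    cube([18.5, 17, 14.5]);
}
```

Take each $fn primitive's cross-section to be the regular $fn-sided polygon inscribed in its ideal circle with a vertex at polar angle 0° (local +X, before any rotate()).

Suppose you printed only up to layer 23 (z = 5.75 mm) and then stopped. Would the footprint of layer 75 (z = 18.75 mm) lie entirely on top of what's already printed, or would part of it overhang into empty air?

Compare the two slices. At z = 5.75: the cube (footprint 23×15) is included at this height (area 345.00 mm²); the r=3.5 cylinder at (1, 9.5) gives a regular 12-gon of circumradius 3.5 (constant along its height) (area = (12/2)·3.500²·sin(360°/12) = 36.75 mm²); the cube at (7.5, 16) (footprint 18.5×17) is included at this height (area 314.50 mm²); Subtracting the remaining from the first: starting from the 23×15 cube (345.00 mm²), the r=3.5 cylinder at (1, 9.5) partially overlaps it — only the 25.11 mm² overlap (of its 36.75 mm²) is removed, clipping the outline; the 18.5×17 cube at (7.5, 16) misses the remaining region (no effect) — area = 319.89 mm². At z = 18.75: the 23×15 cube contributes its full rectangle (area 345.00 mm²); the cylinder at (1, 9.5): section is a regular 12-gon, circumradius r=3.5 (area = (12/2)·3.500²·sin(360°/12) = 36.75 mm²); the 18.5×17 cube at (7.5, 16) contributes its full rectangle (area 314.50 mm²); After the difference (first − rest): starting from the 23×15 cube (345.00 mm²), the r=3.5 cylinder at (1, 9.5) partially overlaps it — only the 25.11 mm² overlap (of its 36.75 mm²) is removed, clipping the outline; the 18.5×17 cube at (7.5, 16) misses the remaining region (no effect) — area = 319.89 mm². Checking containment: the cross-section at z = 18.75 is a subset of the cross-section at z = 5.75.

entirely on top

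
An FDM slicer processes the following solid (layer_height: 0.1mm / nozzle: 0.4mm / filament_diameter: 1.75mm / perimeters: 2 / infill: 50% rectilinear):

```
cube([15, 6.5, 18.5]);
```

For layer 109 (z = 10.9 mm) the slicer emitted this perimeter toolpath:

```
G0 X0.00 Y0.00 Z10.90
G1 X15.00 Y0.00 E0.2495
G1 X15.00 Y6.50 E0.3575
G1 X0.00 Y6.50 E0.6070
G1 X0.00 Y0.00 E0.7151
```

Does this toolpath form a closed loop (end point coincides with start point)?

yes

Start point (G0): (0.00, 0.00). End point (last G1): the path returns to the start — closed.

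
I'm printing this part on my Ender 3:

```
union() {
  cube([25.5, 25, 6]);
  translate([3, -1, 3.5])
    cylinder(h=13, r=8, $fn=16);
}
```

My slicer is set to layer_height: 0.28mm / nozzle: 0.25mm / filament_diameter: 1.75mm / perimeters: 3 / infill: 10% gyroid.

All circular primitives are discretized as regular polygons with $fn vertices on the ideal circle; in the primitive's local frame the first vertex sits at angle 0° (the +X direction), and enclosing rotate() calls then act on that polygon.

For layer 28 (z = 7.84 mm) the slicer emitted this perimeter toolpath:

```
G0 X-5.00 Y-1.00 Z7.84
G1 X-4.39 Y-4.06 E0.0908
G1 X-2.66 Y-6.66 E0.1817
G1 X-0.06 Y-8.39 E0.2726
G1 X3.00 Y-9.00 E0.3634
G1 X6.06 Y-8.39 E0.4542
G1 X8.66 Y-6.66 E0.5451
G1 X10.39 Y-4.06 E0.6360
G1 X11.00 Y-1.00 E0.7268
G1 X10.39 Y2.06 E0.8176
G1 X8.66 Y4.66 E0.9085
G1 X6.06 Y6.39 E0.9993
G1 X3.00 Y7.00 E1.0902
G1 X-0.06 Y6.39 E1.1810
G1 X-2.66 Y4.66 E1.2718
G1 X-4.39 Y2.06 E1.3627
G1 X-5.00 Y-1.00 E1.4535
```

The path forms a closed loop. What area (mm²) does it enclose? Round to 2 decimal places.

Apply the shoelace formula to the sequence of (X, Y) vertices; enclosed area = 195.95 mm².

195.95 mm²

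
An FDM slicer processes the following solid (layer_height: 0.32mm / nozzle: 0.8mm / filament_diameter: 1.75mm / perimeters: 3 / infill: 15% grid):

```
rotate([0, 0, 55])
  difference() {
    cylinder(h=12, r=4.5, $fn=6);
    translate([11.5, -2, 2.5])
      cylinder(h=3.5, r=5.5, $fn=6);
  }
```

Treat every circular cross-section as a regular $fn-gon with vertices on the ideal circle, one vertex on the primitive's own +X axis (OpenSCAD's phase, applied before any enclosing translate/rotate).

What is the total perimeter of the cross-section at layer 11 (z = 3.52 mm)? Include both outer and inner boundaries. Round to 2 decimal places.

27.00 mm

At z = 3.52 mm: the cylinder: section is a regular 6-gon, circumradius r=4.5 (perimeter = 2·6·4.500·sin(180°/6) = 27.00 mm); the cylinder at (11.5, -2): section is a regular 6-gon, circumradius r=5.5 (perimeter = 2·6·5.500·sin(180°/6) = 33.00 mm); Taking the first minus the rest: starting from the r=4.5 cylinder, the r=5.5 cylinder at (11.5, -2) misses the remaining region (no effect) — boundary = 27.00 mm; (whole slice rotated 55° about Z — lengths, areas and connectivity unchanged). Overall, the cross-section is a single solid region. Total boundary length (outer) = 27.00 mm.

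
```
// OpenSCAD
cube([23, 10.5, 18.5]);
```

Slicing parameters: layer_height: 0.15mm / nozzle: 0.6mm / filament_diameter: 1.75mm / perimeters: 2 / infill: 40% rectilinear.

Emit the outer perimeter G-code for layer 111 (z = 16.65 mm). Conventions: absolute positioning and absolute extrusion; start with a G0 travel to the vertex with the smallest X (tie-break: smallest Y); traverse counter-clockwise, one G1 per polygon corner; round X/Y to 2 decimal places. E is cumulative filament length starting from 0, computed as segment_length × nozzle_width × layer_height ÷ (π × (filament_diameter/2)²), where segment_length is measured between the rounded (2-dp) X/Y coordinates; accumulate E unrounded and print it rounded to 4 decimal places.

At z = 16.65 mm: the cube (footprint 23×10.5) is included at this height. The outline is a single polygon with 4 vertices. Extrusion per mm of travel: 0.6 × 0.15 / (π × 0.875²) = 0.037418. Accumulating E over each segment gives final E = 2.5070.

G0 X0.00 Y0.00 Z16.65
G1 X23.00 Y0.00 E0.8606
G1 X23.00 Y10.50 E1.2535
G1 X0.00 Y10.50 E2.1141
G1 X0.00 Y0.00 E2.5070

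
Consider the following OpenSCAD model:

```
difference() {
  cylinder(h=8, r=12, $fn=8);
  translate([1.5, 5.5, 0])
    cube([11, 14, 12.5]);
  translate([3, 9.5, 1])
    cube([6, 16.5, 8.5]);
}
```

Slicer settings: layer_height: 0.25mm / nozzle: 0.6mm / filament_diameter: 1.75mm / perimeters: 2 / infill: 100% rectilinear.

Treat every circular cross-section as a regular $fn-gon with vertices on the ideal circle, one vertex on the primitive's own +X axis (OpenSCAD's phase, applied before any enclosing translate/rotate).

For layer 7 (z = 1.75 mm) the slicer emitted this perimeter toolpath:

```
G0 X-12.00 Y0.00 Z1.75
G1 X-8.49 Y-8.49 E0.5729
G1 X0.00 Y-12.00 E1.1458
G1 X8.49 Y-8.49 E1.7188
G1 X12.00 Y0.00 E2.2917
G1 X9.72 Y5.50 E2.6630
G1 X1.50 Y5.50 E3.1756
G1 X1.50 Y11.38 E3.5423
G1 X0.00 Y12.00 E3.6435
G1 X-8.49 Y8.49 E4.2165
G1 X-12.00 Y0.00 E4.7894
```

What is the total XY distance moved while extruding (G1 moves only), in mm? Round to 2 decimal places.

Sum the Euclidean lengths of each G1 segment: total = 76.80 mm.

76.80 mm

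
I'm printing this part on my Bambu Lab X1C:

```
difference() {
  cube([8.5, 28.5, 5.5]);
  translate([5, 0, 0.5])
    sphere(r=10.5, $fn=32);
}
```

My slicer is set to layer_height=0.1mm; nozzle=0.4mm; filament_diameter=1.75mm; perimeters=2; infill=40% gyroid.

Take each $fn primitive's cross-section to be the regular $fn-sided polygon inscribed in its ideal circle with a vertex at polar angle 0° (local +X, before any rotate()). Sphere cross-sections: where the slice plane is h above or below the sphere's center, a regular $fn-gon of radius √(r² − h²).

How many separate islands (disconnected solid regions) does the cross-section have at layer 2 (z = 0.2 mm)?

1

At z = 0.2 mm: the cube (footprint 8.5×28.5) is included at this height; the r=10.5 sphere at (5, 0) slices to a regular 32-gon of circumradius 10.496 (√(r²−h²) with h=0.3 from center); Subtracting the remaining from the first: starting from the 8.5×28.5 cube, the r=10.5 sphere at (5, 0) partially overlaps it — only the 86.16 mm² overlap (of its 343.86 mm²) is removed, clipping the outline — 1 connected region. Overall, the cross-section is a single solid region. Island count = 1.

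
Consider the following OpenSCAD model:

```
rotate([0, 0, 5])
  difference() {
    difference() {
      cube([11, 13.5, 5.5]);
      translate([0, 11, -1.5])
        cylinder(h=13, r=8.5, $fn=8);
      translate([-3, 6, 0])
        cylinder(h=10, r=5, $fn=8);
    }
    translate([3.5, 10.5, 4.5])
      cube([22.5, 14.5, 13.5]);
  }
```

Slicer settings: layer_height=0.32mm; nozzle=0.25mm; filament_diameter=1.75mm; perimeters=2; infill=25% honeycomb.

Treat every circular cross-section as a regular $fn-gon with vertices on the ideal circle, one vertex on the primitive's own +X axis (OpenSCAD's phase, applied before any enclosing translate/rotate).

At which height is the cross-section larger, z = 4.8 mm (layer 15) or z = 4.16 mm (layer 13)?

Layer 15 (z = 4.8): the cube is present — its section is the full 11×13.5 rectangle (area 148.50 mm²); the cylinder at (0, 11): section is a regular 8-gon, circumradius r=8.5 (area = (8/2)·8.500²·sin(360°/8) = 204.35 mm²); the r=5 cylinder at (-3, 6) gives a regular 8-gon of circumradius 5 (constant along its height) (area = (8/2)·5.000²·sin(360°/8) = 70.71 mm²); Taking the first minus the rest: starting from the 11×13.5 cube (148.50 mm²), the r=8.5 cylinder at (0, 11) partially overlaps it — only the 71.04 mm² overlap (of its 204.35 mm²) is removed, clipping the outline; the r=5 cylinder at (-3, 6) partially overlaps it — only the 0.15 mm² overlap (of its 70.71 mm²) is removed, clipping the outline — area = 77.30 mm²; the 22.5×14.5 cube at (3.5, 10.5) contributes its full rectangle (area 326.25 mm²); Subtracting the remaining from the first: starting from that combined region (77.30 mm²), the 22.5×14.5 cube at (3.5, 10.5) partially overlaps it — only the 8.85 mm² overlap (of its 326.25 mm²) is removed, clipping the outline — area = 68.46 mm²; (whole slice rotated 5° about Z — lengths, areas and connectivity unchanged). So its area = 68.46 mm². Layer 13 (z = 4.16): the cube is present — its section is the full 11×13.5 rectangle (area 148.50 mm²); the r=8.5 cylinder at (0, 11) contributes a regular 8-gon of circumradius 8.5 (area = (8/2)·8.500²·sin(360°/8) = 204.35 mm²); the cylinder at (-3, 6): section is a regular 8-gon, circumradius r=5 (area = (8/2)·5.000²·sin(360°/8) = 70.71 mm²); Taking the first minus the rest: starting from the 11×13.5 cube (148.50 mm²), the r=8.5 cylinder at (0, 11) partially overlaps it — only the 71.04 mm² overlap (of its 204.35 mm²) is removed, clipping the outline; the r=5 cylinder at (-3, 6) partially overlaps it — only the 0.15 mm² overlap (of its 70.71 mm²) is removed, clipping the outline — area = 77.30 mm²; the cube at (3.5, 10.5) does not reach this height (z outside [4.5, 18]); Subtracting the remaining from the first: none of the subtracted shapes is present at this height, so that combined region is unchanged — area = 77.30 mm²; (whole slice rotated 5° about Z — lengths, areas and connectivity unchanged). So its area = 77.30 mm². Layer 13 is larger (77.30 vs 68.46 mm²).

layer 13 (z = 4.16 mm)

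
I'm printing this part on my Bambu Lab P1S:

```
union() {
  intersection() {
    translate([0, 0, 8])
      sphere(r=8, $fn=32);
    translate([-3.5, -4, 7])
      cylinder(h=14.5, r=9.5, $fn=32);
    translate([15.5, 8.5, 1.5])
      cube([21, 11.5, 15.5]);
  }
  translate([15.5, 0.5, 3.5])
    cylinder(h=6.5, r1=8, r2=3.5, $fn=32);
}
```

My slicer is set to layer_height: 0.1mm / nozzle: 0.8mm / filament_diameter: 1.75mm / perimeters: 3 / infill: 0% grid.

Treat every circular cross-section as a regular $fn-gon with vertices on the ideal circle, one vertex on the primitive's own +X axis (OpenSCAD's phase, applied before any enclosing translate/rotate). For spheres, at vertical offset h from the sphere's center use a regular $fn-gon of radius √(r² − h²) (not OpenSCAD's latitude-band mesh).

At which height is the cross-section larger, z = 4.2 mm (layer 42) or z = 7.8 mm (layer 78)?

layer 42 (z = 4.2 mm)

Layer 42 (z = 4.2): the sphere: section is a regular 32-gon, circumradius = √(r²−h²) = √(8²−3.8²) = 7.040 (area = (32/2)·7.040²·sin(360°/32) = 154.70 mm²); the cylinder at (-3.5, -4) does not reach this height (z outside [7, 21.5]); the 21×11.5 cube at (15.5, 8.5) contributes its full rectangle (area 241.50 mm²); After intersecting: at least one operand is absent at this height, so nothing remains; the cone at (15.5, 0.5) contributes a regular 32-gon of circumradius 7.515 (interpolated between r1=8 and r2=3.5 at t=0.108) (area = (32/2)·7.515²·sin(360°/32) = 176.30 mm²); Taking the union: only the cone at (15.5, 0.5) is present, so the union is just that shape — area = 176.30 mm². So its area = 176.30 mm². Layer 78 (z = 7.8): the r=8 sphere contributes a regular 32-gon of circumradius √(8²−0.2²) = 7.997 (area = (32/2)·7.997²·sin(360°/32) = 199.65 mm²); the r=9.5 cylinder at (-3.5, -4) gives a regular 32-gon of circumradius 9.5 (constant along its height) (area = (32/2)·9.500²·sin(360°/32) = 281.71 mm²); the cube at (15.5, 8.5) is present — its section is the full 21×11.5 rectangle (area 241.50 mm²); Keeping only the common overlap: the r=9.5 cylinder at (-3.5, -4) partially overlaps the r=8 sphere; clipping to the common part keeps 145.56 mm²; the 21×11.5 cube at (15.5, 8.5) does not overlap the running intersection (empty) — nothing remains; the cone at (15.5, 0.5) contributes a regular 32-gon of circumradius 5.023 (interpolated between r1=8 and r2=3.5 at t=0.662) (area = (32/2)·5.023²·sin(360°/32) = 78.76 mm²); Merging all regions: only the cone at (15.5, 0.5) is present, so the union is just that shape — area = 78.76 mm². So its area = 78.76 mm². Layer 42 is larger (176.30 vs 78.76 mm²).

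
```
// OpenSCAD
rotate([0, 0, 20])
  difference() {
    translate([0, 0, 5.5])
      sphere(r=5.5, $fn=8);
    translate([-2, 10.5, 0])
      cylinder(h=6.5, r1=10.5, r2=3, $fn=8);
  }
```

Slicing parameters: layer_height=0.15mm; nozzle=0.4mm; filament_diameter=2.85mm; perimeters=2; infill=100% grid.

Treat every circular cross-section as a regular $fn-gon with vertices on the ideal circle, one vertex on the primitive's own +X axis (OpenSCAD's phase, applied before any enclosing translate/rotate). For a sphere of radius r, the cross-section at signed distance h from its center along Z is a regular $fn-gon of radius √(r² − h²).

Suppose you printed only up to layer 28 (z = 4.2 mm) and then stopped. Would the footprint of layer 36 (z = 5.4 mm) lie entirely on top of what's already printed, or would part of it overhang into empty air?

Compare the two slices. At z = 4.2: the r=5.5 sphere contributes a regular 8-gon of circumradius √(5.5²−1.3²) = 5.344 (area = (8/2)·5.344²·sin(360°/8) = 80.78 mm²); the cone at (-2, 10.5) contributes a regular 8-gon of circumradius 5.654 (interpolated between r1=10.5 and r2=3 at t=0.646) (area = (8/2)·5.654²·sin(360°/8) = 90.41 mm²); Subtracting the remaining from the first: starting from the r=5.5 sphere (80.78 mm²), the cone at (-2, 10.5) misses the remaining region (no effect) — area = 80.78 mm²; (rotated 20° about Z; rotation is an isometry so areas/perimeters/island counts are preserved). At z = 5.4: the sphere: section is a regular 8-gon, circumradius = √(r²−h²) = √(5.5²−0.1²) = 5.499 (area = (8/2)·5.499²·sin(360°/8) = 85.53 mm²); the cone at (-2, 10.5): at t=0.831 of its height the radius interpolates to r₁+(r₂−r₁)t = 4.269, giving a regular 8-gon of that circumradius (area = (8/2)·4.269²·sin(360°/8) = 51.55 mm²); Subtracting the remaining from the first: starting from the r=5.5 sphere (85.53 mm²), the cone at (-2, 10.5) misses the remaining region (no effect) — area = 85.53 mm²; (rotated 20° about Z; rotation is an isometry so areas/perimeters/island counts are preserved). Checking containment: at z = 5.4 the cross-section extends beyond the z = 4.2 cross-section by about 4.75 mm².

part overhangs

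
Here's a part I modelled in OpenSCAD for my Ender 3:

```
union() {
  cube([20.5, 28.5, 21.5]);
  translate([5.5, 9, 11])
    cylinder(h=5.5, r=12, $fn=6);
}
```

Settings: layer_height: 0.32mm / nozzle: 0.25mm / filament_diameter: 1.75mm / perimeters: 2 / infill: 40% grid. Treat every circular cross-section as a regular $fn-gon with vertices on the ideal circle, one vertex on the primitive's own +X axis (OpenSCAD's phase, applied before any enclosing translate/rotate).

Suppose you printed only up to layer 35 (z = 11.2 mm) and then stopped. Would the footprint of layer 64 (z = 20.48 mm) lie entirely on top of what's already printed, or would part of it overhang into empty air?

entirely on top

Compare the two slices. At z = 11.2: the cube is present — its section is the full 20.5×28.5 rectangle (area 584.25 mm²); the r=12 cylinder at (5.5, 9) contributes a regular 6-gon of circumradius 12 (area = (6/2)·12.000²·sin(360°/6) = 374.12 mm²); Taking the union: the regions partially overlap — summed areas 958.37 mm² minus the doubly-counted overlap 284.81 mm² gives 673.57 mm² — area = 673.57 mm². At z = 20.48: the cube (footprint 20.5×28.5) is included at this height (area 584.25 mm²); the cylinder at (5.5, 9) is not intersected at this z (z outside [11, 16.5]); Combining (union): only the 20.5×28.5 cube is present, so the union is just that shape — area = 584.25 mm². Checking containment: the cross-section at z = 20.48 is a subset of the cross-section at z = 11.2.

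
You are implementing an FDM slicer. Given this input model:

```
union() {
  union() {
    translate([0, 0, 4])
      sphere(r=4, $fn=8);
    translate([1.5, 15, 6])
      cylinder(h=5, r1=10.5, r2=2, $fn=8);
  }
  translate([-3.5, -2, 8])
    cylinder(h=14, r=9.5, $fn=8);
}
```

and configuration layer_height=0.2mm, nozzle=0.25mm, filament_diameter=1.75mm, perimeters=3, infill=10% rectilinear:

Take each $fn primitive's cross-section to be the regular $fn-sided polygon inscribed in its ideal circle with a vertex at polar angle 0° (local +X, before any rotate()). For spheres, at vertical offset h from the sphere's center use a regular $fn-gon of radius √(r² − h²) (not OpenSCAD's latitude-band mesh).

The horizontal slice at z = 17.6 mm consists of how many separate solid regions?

1

At z = 17.6 mm: the sphere is absent (|z−center|=13.600 > r=4); the cone at (1.5, 15) is not intersected at this z (z outside [6, 11]); Taking the union: nothing is present at this height; the cylinder at (-3.5, -2): section is a regular 8-gon, circumradius r=9.5; Merging all regions: only the r=9.5 cylinder at (-3.5, -2) is present, so the union is just that shape — 1 connected region. The result has 1 disconnected region.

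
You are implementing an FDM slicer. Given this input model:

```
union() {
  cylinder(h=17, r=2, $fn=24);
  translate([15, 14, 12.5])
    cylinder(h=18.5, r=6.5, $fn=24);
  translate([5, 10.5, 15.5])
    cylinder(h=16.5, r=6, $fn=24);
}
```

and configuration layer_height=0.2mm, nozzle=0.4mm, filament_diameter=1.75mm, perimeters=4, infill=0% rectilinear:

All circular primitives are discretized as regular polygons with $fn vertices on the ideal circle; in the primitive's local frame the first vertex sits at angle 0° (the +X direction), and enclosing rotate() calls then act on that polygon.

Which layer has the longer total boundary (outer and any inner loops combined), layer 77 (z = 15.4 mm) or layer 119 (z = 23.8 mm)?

Layer 77 (z = 15.4): the r=2 cylinder gives a regular 24-gon of circumradius 2 (constant along its height) (perimeter = 2·24·2.000·sin(180°/24) = 12.53 mm); the cylinder at (15, 14): section is a regular 24-gon, circumradius r=6.5 (perimeter = 2·24·6.500·sin(180°/24) = 40.72 mm); the cylinder at (5, 10.5) is absent (z outside [15.5, 32]); Merging all regions: the 2 present regions are separate (no shared area or edge), so areas and boundary lengths simply add and each stays a separate island — boundary = 53.25 mm. So its perimeter = 53.25 mm. Layer 119 (z = 23.8): the cylinder is not intersected at this z (z outside [0, 17]); the r=6.5 cylinder at (15, 14) gives a regular 24-gon of circumradius 6.5 (constant along its height) (perimeter = 2·24·6.500·sin(180°/24) = 40.72 mm); the r=6 cylinder at (5, 10.5) contributes a regular 24-gon of circumradius 6 (perimeter = 2·24·6.000·sin(180°/24) = 37.59 mm); Combining (union): the regions partially overlap (shared area 8.06 mm²), so the edge portions inside another operand are dropped and the merged outline is re-measured after clipping — boundary = 64.65 mm. So its perimeter = 64.65 mm. Layer 119 is larger (64.65 vs 53.25 mm).

layer 119 (z = 23.8 mm)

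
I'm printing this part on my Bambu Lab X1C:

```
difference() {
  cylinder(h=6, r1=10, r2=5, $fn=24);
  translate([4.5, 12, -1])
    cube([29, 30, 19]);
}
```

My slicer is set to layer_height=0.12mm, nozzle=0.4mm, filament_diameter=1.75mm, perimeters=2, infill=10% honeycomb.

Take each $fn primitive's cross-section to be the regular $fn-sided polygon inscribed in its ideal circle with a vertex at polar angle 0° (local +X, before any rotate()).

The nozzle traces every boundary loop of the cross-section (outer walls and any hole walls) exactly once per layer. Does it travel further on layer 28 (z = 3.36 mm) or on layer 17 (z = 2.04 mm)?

layer 17 (z = 2.04 mm)

Layer 28 (z = 3.36): the cone (r1=10→r2=5) has section circumradius 7.200 here — a regular 24-gon (perimeter = 2·24·7.200·sin(180°/24) = 45.11 mm); the cube at (4.5, 12) (footprint 29×30) is included at this height (perimeter 118.00 mm); Taking the first minus the rest: starting from the cone, the 29×30 cube at (4.5, 12) misses the remaining region (no effect) — boundary = 45.11 mm. So its perimeter = 45.11 mm. Layer 17 (z = 2.04): the cone: at t=0.340 of its height the radius interpolates to r₁+(r₂−r₁)t = 8.300, giving a regular 24-gon of that circumradius (perimeter = 2·24·8.300·sin(180°/24) = 52.00 mm); the cube at (4.5, 12) (footprint 29×30) is included at this height (perimeter 118.00 mm); After the difference (first − rest): starting from the cone, the 29×30 cube at (4.5, 12) misses the remaining region (no effect) — boundary = 52.00 mm. So its perimeter = 52.00 mm. Layer 17 is larger (52.00 vs 45.11 mm).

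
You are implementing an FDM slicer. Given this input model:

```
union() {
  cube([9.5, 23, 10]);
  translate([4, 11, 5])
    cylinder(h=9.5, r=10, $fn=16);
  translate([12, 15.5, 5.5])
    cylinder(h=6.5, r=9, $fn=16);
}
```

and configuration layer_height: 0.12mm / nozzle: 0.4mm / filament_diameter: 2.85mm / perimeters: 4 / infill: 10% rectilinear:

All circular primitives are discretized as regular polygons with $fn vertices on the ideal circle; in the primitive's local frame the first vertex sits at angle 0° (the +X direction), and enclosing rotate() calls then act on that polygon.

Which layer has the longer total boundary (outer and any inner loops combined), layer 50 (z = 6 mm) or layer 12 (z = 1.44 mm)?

layer 50 (z = 6 mm)

Layer 50 (z = 6): the 9.5×23 cube contributes its full rectangle (perimeter 65.00 mm); the r=10 cylinder at (4, 11) contributes a regular 16-gon of circumradius 10 (perimeter = 2·16·10.000·sin(180°/16) = 62.43 mm); the cylinder at (12, 15.5): section is a regular 16-gon, circumradius r=9 (perimeter = 2·16·9.000·sin(180°/16) = 56.19 mm); Taking the union: the regions partially overlap (shared area 300.99 mm²), so the edge portions inside another operand are dropped and the merged outline is re-measured after clipping — boundary = 84.81 mm. So its perimeter = 84.81 mm. Layer 12 (z = 1.44): the 9.5×23 cube contributes its full rectangle (perimeter 65.00 mm); the cylinder at (4, 11) does not reach this height (z outside [5, 14.5]); the cylinder at (12, 15.5) is not intersected at this z (z outside [5.5, 12]); Taking the union: only the 9.5×23 cube is present, so the union is just that shape — boundary = 65.00 mm. So its perimeter = 65.00 mm. Layer 50 is larger (84.81 vs 65.00 mm).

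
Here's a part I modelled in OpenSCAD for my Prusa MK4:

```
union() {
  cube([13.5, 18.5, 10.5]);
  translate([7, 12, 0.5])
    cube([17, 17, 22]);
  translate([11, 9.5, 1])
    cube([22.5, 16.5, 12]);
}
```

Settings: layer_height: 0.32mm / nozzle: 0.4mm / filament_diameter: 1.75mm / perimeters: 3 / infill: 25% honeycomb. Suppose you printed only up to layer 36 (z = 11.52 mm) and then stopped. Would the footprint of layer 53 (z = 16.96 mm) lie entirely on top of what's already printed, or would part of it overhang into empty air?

Compare the two slices. At z = 11.52: the cube is not intersected at this z (z outside [0, 10.5]); the 17×17 cube at (7, 12) contributes its full rectangle (area 289.00 mm²); the 22.5×16.5 cube at (11, 9.5) contributes its full rectangle (area 371.25 mm²); Taking the union: the regions partially overlap — summed areas 660.25 mm² minus the doubly-counted overlap 182.00 mm² gives 478.25 mm² — area = 478.25 mm². At z = 16.96: the cube does not reach this height (z outside [0, 10.5]); the cube at (7, 12) (footprint 17×17) is included at this height (area 289.00 mm²); the cube at (11, 9.5) is absent (z outside [1, 13]); Taking the union: only the 17×17 cube at (7, 12) is present, so the union is just that shape — area = 289.00 mm². Checking containment: the cross-section at z = 16.96 is a subset of the cross-section at z = 11.52.

entirely on top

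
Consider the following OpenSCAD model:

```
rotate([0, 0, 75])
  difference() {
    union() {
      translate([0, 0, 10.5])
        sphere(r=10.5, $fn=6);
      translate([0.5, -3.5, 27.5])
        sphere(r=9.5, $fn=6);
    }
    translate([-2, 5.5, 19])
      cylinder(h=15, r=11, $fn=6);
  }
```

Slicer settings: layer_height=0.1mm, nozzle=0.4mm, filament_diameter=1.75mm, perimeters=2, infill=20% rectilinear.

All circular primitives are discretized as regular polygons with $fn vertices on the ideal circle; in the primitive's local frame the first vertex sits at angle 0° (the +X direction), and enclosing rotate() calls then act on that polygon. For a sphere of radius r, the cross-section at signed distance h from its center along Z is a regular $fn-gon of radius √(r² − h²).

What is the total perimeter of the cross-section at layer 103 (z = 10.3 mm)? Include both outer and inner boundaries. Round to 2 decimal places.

At z = 10.3 mm: the r=10.5 sphere contributes a regular 6-gon of circumradius √(10.5²−0.2²) = 10.498 (perimeter = 2·6·10.498·sin(180°/6) = 62.99 mm); the sphere at (0.5, -3.5) is absent (|z−center|=17.200 > r=9.5); Combining (union): only the r=10.5 sphere is present, so the union is just that shape — boundary = 62.99 mm; the cylinder at (-2, 5.5) does not reach this height (z outside [19, 34]); Subtracting the remaining from the first: none of the subtracted shapes is present at this height, so the result so far is unchanged — boundary = 62.99 mm; (whole slice rotated 75° about Z — lengths, areas and connectivity unchanged). Overall, the cross-section is a single solid region. Total boundary length (outer) = 62.99 mm.

62.99 mm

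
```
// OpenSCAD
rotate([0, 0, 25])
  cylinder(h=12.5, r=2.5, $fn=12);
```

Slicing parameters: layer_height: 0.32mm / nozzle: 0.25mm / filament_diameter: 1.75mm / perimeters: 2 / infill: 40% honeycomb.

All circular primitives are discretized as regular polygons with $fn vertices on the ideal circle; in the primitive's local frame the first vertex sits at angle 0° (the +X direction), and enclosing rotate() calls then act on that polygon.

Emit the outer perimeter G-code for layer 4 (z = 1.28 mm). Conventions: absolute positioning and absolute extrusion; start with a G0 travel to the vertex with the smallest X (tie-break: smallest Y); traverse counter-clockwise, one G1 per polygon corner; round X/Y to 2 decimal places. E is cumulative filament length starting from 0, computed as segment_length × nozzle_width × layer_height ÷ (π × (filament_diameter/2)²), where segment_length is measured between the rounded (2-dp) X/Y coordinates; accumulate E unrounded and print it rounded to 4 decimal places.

G0 X-2.49 Y0.22 Z1.28
G1 X-2.27 Y-1.06 E0.0432
G1 X-1.43 Y-2.05 E0.0864
G1 X-0.22 Y-2.49 E0.1292
G1 X1.06 Y-2.27 E0.1724
G1 X2.05 Y-1.43 E0.2156
G1 X2.49 Y-0.22 E0.2584
G1 X2.27 Y1.06 E0.3016
G1 X1.43 Y2.05 E0.3448
G1 X0.22 Y2.49 E0.3876
G1 X-1.06 Y2.27 E0.4308
G1 X-2.05 Y1.43 E0.4740
G1 X-2.49 Y0.22 E0.5168

At z = 1.28 mm: the r=2.5 cylinder gives a regular 12-gon of circumradius 2.5 (constant along its height); (rotated 25° about Z; rotation is an isometry so areas/perimeters/island counts are preserved). The outline is a single polygon with 12 vertices. Extrusion per mm of travel: 0.25 × 0.32 / (π × 0.875²) = 0.033260. Accumulating E over each segment gives final E = 0.5168.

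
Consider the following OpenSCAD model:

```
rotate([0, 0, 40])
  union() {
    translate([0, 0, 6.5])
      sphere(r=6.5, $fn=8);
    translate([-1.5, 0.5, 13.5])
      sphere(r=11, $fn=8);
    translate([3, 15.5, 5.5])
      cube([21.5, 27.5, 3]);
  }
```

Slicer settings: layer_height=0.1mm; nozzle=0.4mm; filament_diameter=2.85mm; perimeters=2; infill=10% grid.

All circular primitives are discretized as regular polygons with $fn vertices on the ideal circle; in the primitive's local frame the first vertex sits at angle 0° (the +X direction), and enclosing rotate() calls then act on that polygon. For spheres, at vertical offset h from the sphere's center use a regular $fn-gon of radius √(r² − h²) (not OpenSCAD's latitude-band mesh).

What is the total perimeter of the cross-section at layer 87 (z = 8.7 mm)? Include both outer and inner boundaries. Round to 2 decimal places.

60.60 mm

At z = 8.7 mm: the sphere: section is a regular 8-gon, circumradius = √(r²−h²) = √(6.5²−2.2²) = 6.116 (perimeter = 2·8·6.116·sin(180°/8) = 37.45 mm); the r=11 sphere at (-1.5, 0.5) contributes a regular 8-gon of circumradius √(11²−4.8²) = 9.897 (perimeter = 2·8·9.897·sin(180°/8) = 60.60 mm); the cube at (3, 15.5) is absent (z outside [5.5, 8.5]); Merging all regions: the r=6.5 sphere lies entirely inside the r=11 sphere at (-1.5, 0.5), so the union is just the r=11 sphere at (-1.5, 0.5) — boundary = 60.60 mm; (rotated 40° about Z; rotation is an isometry so areas/perimeters/island counts are preserved). Overall, the cross-section is a single solid region. Total boundary length (outer) = 60.60 mm.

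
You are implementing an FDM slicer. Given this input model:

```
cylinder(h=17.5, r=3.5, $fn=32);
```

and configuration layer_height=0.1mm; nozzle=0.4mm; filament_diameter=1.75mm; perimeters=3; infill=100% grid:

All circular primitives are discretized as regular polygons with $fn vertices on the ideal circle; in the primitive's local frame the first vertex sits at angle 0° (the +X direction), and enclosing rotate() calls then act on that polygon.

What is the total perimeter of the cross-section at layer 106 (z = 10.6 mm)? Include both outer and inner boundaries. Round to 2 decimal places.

At z = 10.6 mm: the cylinder: section is a regular 32-gon, circumradius r=3.5 (perimeter = 2·32·3.500·sin(180°/32) = 21.96 mm). Overall, the cross-section is a single solid region. Total boundary length (outer) = 21.96 mm.

21.96 mm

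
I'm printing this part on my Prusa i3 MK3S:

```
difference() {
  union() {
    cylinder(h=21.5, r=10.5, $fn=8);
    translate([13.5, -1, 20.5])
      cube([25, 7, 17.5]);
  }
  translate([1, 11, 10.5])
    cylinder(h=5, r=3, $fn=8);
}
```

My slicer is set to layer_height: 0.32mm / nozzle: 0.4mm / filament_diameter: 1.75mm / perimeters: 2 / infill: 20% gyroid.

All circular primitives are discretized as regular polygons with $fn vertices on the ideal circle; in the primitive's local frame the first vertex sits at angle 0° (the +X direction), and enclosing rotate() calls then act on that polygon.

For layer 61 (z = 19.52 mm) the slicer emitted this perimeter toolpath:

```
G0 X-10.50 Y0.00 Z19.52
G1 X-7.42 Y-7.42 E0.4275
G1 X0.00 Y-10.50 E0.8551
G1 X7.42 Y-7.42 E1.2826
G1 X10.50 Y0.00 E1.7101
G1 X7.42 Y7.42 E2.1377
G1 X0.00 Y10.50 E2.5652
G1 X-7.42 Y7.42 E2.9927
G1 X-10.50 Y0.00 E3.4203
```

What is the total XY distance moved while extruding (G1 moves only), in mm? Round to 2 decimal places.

Sum the Euclidean lengths of each G1 segment: total = 64.27 mm.

64.27 mm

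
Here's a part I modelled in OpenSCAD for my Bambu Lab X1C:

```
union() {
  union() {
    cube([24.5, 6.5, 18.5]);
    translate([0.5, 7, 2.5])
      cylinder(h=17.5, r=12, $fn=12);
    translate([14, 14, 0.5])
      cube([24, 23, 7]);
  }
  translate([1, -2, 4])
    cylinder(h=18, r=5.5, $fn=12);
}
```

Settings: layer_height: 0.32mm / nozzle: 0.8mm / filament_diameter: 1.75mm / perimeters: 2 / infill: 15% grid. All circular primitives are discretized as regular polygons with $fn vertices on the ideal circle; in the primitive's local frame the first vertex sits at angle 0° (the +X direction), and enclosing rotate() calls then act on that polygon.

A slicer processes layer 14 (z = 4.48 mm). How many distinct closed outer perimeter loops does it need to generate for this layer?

2

At z = 4.48 mm: the cube (footprint 24.5×6.5) is included at this height; the r=12 cylinder at (0.5, 7) gives a regular 12-gon of circumradius 12 (constant along its height); the cube at (14, 14) (footprint 24×23) is included at this height; Taking the union: the regions partially overlap (shared area 74.35 mm²), so overlapping operands fuse into one piece — 2 connected regions; the r=5.5 cylinder at (1, -2) gives a regular 12-gon of circumradius 5.5 (constant along its height); Merging all regions: the regions partially overlap (shared area 69.52 mm²), so overlapping operands fuse into one piece — 2 connected regions. The result has 2 disconnected regions.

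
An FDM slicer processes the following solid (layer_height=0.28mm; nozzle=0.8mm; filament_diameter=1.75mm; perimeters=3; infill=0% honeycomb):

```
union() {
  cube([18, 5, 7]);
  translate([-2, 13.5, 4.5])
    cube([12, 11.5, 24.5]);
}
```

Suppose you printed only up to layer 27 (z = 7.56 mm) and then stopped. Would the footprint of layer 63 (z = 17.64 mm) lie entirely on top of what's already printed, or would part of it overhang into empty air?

Compare the two slices. At z = 7.56: the cube is absent (z outside [0, 7]); the cube at (-2, 13.5) (footprint 12×11.5) is included at this height (area 138.00 mm²); Merging all regions: only the 12×11.5 cube at (-2, 13.5) is present, so the union is just that shape — area = 138.00 mm². At z = 17.64: the cube is absent (z outside [0, 7]); the 12×11.5 cube at (-2, 13.5) contributes its full rectangle (area 138.00 mm²); Merging all regions: only the 12×11.5 cube at (-2, 13.5) is present, so the union is just that shape — area = 138.00 mm². Checking containment: the cross-section at z = 17.64 is a subset of the cross-section at z = 7.56.

entirely on top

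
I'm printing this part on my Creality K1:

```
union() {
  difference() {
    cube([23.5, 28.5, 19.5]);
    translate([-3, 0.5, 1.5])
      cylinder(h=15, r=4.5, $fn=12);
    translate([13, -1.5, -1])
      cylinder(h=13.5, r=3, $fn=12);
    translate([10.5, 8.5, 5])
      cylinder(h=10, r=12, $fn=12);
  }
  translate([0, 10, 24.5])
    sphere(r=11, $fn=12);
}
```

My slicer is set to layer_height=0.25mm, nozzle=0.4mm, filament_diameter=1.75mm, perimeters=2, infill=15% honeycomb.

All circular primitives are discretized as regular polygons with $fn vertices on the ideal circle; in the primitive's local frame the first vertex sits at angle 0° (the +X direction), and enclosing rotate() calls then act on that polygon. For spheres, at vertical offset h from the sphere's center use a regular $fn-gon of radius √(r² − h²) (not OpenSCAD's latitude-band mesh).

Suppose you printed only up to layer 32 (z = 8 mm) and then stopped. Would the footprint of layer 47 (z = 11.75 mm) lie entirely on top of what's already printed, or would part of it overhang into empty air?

Compare the two slices. At z = 8: the cube (footprint 23.5×28.5) is included at this height (area 669.75 mm²); the cylinder at (-3, 0.5): section is a regular 12-gon, circumradius r=4.5 (area = (12/2)·4.500²·sin(360°/12) = 60.75 mm²); the r=3 cylinder at (13, -1.5) gives a regular 12-gon of circumradius 3 (constant along its height) (area = (12/2)·3.000²·sin(360°/12) = 27.00 mm²); the r=12 cylinder at (10.5, 8.5) gives a regular 12-gon of circumradius 12 (constant along its height) (area = (12/2)·12.000²·sin(360°/12) = 432.00 mm²); Taking the first minus the rest: starting from the 23.5×28.5 cube (669.75 mm²), the r=4.5 cylinder at (-3, 0.5) partially overlaps it — only the 3.82 mm² overlap (of its 60.75 mm²) is removed, clipping the outline; the r=3 cylinder at (13, -1.5) partially overlaps it — only the 5.10 mm² overlap (of its 27.00 mm²) is removed, clipping the outline; the r=12 cylinder at (10.5, 8.5) partially overlaps it — only the 381.45 mm² overlap (of its 432.00 mm²) is removed, clipping the outline — area = 279.38 mm²; the sphere at (0, 10) is not intersected at this z (|z−center|=16.500 > r=11); Taking the union: only that combined region is present, so the union is just that shape — area = 279.38 mm². At z = 11.75: the cube (footprint 23.5×28.5) is included at this height (area 669.75 mm²); the cylinder at (-3, 0.5): section is a regular 12-gon, circumradius r=4.5 (area = (12/2)·4.500²·sin(360°/12) = 60.75 mm²); the r=3 cylinder at (13, -1.5) gives a regular 12-gon of circumradius 3 (constant along its height) (area = (12/2)·3.000²·sin(360°/12) = 27.00 mm²); the r=12 cylinder at (10.5, 8.5) contributes a regular 12-gon of circumradius 12 (area = (12/2)·12.000²·sin(360°/12) = 432.00 mm²); After the difference (first − rest): starting from the 23.5×28.5 cube (669.75 mm²), the r=4.5 cylinder at (-3, 0.5) partially overlaps it — only the 3.82 mm² overlap (of its 60.75 mm²) is removed, clipping the outline; the r=3 cylinder at (13, -1.5) partially overlaps it — only the 5.10 mm² overlap (of its 27.00 mm²) is removed, clipping the outline; the r=12 cylinder at (10.5, 8.5) partially overlaps it — only the 381.45 mm² overlap (of its 432.00 mm²) is removed, clipping the outline — area = 279.38 mm²; the sphere at (0, 10) is absent (|z−center|=12.750 > r=11); Taking the union: only the result so far is present, so the union is just that shape — area = 279.38 mm². Checking containment: the cross-section at z = 11.75 is a subset of the cross-section at z = 8.

entirely on top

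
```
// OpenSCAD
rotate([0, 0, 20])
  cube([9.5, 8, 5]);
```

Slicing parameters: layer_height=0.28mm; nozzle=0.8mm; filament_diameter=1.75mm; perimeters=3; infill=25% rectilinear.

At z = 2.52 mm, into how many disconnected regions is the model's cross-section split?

1

At z = 2.52 mm: the 9.5×8 cube contributes its full rectangle; (whole slice rotated 20° about Z — lengths, areas and connectivity unchanged). The result has 1 disconnected region.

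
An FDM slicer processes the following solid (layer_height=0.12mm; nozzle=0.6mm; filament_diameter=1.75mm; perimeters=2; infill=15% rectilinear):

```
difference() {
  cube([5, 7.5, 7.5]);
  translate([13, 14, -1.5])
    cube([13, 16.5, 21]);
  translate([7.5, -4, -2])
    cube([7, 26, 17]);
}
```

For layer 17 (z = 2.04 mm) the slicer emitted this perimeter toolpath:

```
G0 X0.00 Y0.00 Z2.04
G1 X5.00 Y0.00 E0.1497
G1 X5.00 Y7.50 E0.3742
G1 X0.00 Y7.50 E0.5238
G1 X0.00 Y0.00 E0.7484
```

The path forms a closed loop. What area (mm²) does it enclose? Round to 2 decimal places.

Apply the shoelace formula to the sequence of (X, Y) vertices; enclosed area = 37.50 mm².

37.50 mm²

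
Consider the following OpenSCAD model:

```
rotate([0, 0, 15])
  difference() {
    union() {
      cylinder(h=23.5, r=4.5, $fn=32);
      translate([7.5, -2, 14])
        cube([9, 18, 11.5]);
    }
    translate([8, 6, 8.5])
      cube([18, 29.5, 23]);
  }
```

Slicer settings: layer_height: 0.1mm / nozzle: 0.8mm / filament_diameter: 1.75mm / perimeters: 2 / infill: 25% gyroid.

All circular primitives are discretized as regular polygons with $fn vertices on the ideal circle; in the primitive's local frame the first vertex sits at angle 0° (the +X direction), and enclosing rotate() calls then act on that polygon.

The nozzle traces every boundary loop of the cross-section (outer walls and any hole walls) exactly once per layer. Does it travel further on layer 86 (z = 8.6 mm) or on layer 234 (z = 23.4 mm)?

Layer 86 (z = 8.6): the r=4.5 cylinder gives a regular 32-gon of circumradius 4.5 (constant along its height) (perimeter = 2·32·4.500·sin(180°/32) = 28.23 mm); the cube at (7.5, -2) does not reach this height (z outside [14, 25.5]); Taking the union: only the r=4.5 cylinder is present, so the union is just that shape — boundary = 28.23 mm; the cube at (8, 6) is present — its section is the full 18×29.5 rectangle (perimeter 95.00 mm); After the difference (first − rest): starting from that combined region, the 18×29.5 cube at (8, 6) misses the remaining region (no effect) — boundary = 28.23 mm; (rotated 15° about Z; rotation is an isometry so areas/perimeters/island counts are preserved). So its perimeter = 28.23 mm. Layer 234 (z = 23.4): the r=4.5 cylinder contributes a regular 32-gon of circumradius 4.5 (perimeter = 2·32·4.500·sin(180°/32) = 28.23 mm); the cube at (7.5, -2) (footprint 9×18) is included at this height (perimeter 54.00 mm); Combining (union): the 2 present regions are separate (no shared area or edge), so areas and boundary lengths simply add and each stays a separate island — boundary = 82.23 mm; the cube at (8, 6) is present — its section is the full 18×29.5 rectangle (perimeter 95.00 mm); Subtracting the remaining from the first: starting from the result so far, the 18×29.5 cube at (8, 6) partially overlaps it — only the 85.00 mm² overlap (of its 531.00 mm²) is removed, clipping the outline — boundary = 82.23 mm; (whole slice rotated 15° about Z — lengths, areas and connectivity unchanged). So its perimeter = 82.23 mm. Layer 234 is larger (82.23 vs 28.23 mm).

layer 234 (z = 23.4 mm)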